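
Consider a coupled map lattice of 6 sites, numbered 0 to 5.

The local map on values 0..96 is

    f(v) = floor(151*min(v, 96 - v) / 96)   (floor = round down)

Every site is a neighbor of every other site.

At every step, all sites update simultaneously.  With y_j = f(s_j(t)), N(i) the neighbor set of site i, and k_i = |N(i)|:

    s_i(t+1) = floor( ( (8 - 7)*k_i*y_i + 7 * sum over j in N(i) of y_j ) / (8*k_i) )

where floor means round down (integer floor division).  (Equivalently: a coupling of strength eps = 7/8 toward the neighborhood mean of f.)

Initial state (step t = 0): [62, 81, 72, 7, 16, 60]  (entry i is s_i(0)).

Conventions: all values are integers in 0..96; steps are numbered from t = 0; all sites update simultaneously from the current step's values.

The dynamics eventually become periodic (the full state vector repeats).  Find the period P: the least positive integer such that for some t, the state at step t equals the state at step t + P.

Answer: 6
Key observation: The state at step 10, [62, 62, 62, 62, 62, 62], reappears at step 16 — and no state repeats earlier — so the cycle the system enters has period 6.

Derivation:
t=0: [62, 81, 72, 7, 16, 60]
t=1: [33, 34, 34, 35, 34, 33]
t=2: [52, 52, 52, 52, 52, 52]
t=3: [69, 69, 69, 69, 69, 69]
t=4: [42, 42, 42, 42, 42, 42]
t=5: [66, 66, 66, 66, 66, 66]
t=6: [47, 47, 47, 47, 47, 47]
t=7: [73, 73, 73, 73, 73, 73]
t=8: [36, 36, 36, 36, 36, 36]
t=9: [56, 56, 56, 56, 56, 56]
t=10: [62, 62, 62, 62, 62, 62]
t=11: [53, 53, 53, 53, 53, 53]
t=12: [67, 67, 67, 67, 67, 67]
t=13: [45, 45, 45, 45, 45, 45]
t=14: [70, 70, 70, 70, 70, 70]
t=15: [40, 40, 40, 40, 40, 40]
t=16: [62, 62, 62, 62, 62, 62]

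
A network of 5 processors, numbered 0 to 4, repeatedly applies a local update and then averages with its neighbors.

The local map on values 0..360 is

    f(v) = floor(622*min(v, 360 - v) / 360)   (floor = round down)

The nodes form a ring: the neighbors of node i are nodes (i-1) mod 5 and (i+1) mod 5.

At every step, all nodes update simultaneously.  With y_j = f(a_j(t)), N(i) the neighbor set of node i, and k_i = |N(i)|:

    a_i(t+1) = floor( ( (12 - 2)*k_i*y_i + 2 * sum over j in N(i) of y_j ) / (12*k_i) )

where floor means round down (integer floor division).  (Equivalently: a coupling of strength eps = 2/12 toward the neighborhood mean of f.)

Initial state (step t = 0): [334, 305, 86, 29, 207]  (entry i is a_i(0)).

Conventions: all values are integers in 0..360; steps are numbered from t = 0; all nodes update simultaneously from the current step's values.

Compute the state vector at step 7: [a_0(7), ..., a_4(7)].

Answer: [297, 268, 198, 185, 213]

Derivation:
t=0: [334, 305, 86, 29, 207]
t=1: [66, 95, 135, 76, 227]
t=2: [127, 165, 218, 147, 211]
t=3: [227, 276, 249, 252, 253]
t=4: [218, 155, 186, 186, 187]
t=5: [251, 267, 297, 299, 293]
t=6: [179, 158, 112, 106, 120]
t=7: [297, 268, 198, 185, 213]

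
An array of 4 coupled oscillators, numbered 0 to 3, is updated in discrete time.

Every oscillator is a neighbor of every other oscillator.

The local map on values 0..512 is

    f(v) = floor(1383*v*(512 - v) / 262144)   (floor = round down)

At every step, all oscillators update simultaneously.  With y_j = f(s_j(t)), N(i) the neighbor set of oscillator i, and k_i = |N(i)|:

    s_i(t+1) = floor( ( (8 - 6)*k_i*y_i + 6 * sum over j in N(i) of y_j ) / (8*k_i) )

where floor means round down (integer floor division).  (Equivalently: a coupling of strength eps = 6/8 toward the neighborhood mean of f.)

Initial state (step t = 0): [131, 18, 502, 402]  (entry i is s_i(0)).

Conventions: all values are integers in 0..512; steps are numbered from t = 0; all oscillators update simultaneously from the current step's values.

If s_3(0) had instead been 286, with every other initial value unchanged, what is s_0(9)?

Answer: s_0(9) = 324
Key observation: This trace re-runs the system from the modified initial state.

Derivation:
t=0: [131, 18, 502, 286]
t=1: [169, 169, 169, 169]
t=2: [305, 305, 305, 305]
t=3: [333, 333, 333, 333]
t=4: [314, 314, 314, 314]
t=5: [328, 328, 328, 328]
t=6: [318, 318, 318, 318]
t=7: [325, 325, 325, 325]
t=8: [320, 320, 320, 320]
t=9: [324, 324, 324, 324]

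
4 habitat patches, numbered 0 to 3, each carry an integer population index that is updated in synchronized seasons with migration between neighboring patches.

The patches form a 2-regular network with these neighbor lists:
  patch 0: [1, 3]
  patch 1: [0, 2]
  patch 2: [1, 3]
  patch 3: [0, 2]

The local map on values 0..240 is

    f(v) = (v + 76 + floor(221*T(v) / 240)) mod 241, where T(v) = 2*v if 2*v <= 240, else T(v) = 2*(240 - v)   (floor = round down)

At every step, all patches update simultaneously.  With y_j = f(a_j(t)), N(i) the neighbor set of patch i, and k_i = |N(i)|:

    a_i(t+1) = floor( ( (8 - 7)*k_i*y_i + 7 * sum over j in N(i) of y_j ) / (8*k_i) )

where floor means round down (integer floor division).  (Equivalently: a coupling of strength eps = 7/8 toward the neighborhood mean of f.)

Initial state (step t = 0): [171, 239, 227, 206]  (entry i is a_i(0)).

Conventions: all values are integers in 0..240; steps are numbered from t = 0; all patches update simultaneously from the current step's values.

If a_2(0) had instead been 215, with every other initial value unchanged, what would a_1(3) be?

Simulating step by step:
t=0: [171, 239, 215, 206]
t=1: [94, 109, 89, 113]
t=2: [144, 100, 142, 102]
t=3: [125, 151, 125, 152]

Answer: a_1(3) = 151
Key observation: This trace re-runs the system from the modified initial state.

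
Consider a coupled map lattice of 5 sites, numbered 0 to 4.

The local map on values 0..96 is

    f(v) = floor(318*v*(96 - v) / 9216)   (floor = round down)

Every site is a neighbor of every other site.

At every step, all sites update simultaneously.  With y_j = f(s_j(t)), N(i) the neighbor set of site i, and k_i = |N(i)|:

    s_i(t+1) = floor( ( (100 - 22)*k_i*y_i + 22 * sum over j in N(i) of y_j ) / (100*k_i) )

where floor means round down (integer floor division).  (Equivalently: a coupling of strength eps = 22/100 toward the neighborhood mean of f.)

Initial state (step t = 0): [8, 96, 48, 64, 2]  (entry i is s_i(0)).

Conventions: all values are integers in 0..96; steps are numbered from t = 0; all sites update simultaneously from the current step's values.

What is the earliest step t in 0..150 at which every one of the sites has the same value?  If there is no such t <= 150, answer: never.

Simulating step by step:
t=0: [8, 96, 48, 64, 2]  (not all equal)
t=1: [27, 9, 67, 60, 14]  (not all equal)
t=2: [61, 34, 63, 68, 43]  (not all equal)
t=3: [72, 71, 71, 66, 76]  (not all equal)
t=4: [59, 60, 60, 65, 54]  (not all equal)
t=5: [74, 74, 74, 70, 76]  (not all equal)
t=6: [56, 56, 56, 60, 53]  (not all equal)
t=7: [76, 76, 76, 74, 77]  (not all equal)
t=8: [52, 52, 52, 55, 50]  (not all equal)
t=9: [78, 78, 78, 77, 78]  (not all equal)
t=10: [48, 48, 48, 49, 48]  (not all equal)
t=11: [79, 79, 79, 79, 79]  (all equal)

Answer: 11
Key observation: Synchronization is absorbing here: once all sites are equal they stay equal, and step 11 is the first all-equal step.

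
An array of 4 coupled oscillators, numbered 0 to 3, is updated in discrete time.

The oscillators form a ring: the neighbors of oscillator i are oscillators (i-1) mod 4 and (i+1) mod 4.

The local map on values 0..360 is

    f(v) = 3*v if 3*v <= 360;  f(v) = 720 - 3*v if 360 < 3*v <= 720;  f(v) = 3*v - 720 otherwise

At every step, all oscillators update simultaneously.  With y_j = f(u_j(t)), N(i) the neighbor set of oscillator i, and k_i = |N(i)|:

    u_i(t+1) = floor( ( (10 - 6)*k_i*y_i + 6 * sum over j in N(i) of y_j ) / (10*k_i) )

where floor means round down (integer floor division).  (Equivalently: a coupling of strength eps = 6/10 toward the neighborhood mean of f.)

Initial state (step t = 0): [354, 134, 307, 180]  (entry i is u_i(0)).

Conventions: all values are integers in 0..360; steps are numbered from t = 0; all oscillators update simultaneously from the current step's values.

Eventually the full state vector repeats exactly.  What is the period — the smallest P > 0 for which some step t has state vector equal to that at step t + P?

Simulating step by step:
t=0: [354, 134, 307, 180]
t=1: [286, 290, 229, 234]
t=2: [105, 111, 63, 58]
t=3: [278, 284, 227, 220]
t=4: [103, 98, 73, 69]
t=5: [273, 276, 237, 241]
t=6: [72, 75, 36, 33]
t=7: [183, 187, 140, 136]
t=8: [209, 204, 261, 266]
t=9: [93, 90, 81, 78]
t=10: [262, 264, 248, 250]
t=11: [57, 55, 40, 39]
t=12: [153, 153, 132, 134]
t=13: [278, 279, 303, 302]
t=14: [136, 137, 166, 165]
t=15: [285, 283, 249, 250]
t=16: [101, 100, 58, 60]
t=17: [265, 263, 213, 215]
t=18: [73, 74, 75, 76]
t=19: [222, 222, 225, 224]
t=20: [52, 51, 48, 48]
t=21: [151, 151, 146, 147]
t=22: [270, 271, 276, 276]
t=23: [96, 96, 103, 102]
t=24: [293, 294, 301, 301]
t=25: [167, 167, 176, 175]
t=26: [211, 210, 201, 201]
t=27: [96, 97, 108, 108]
t=28: [299, 300, 314, 313]
t=29: [190, 191, 208, 207]
t=30: [133, 132, 112, 113]
t=31: [327, 326, 333, 332]
t=32: [264, 265, 271, 272]
t=33: [80, 79, 88, 87]
t=34: [245, 246, 255, 255]
t=35: [24, 25, 36, 36]
t=36: [83, 84, 98, 97]
t=37: [262, 263, 280, 279]
t=38: [82, 83, 103, 102]
t=39: [264, 266, 290, 288]
t=40: [95, 97, 126, 124]
t=41: [305, 304, 328, 327]
t=42: [213, 214, 241, 242]
t=43: [57, 56, 26, 27]
t=44: [143, 141, 105, 107]
t=45: [301, 300, 311, 310]
t=46: [190, 190, 202, 202]
t=47: [139, 139, 124, 124]
t=48: [316, 316, 334, 334]
t=49: [244, 244, 265, 265]
t=50: [30, 30, 56, 56]
t=51: [113, 113, 144, 144]
t=52: [323, 323, 303, 303]
t=53: [231, 231, 207, 207]
t=54: [48, 48, 77, 77]
t=55: [170, 170, 204, 204]
t=56: [179, 179, 138, 138]
t=57: [219, 219, 269, 269]
t=58: [70, 70, 79, 79]
t=59: [218, 218, 228, 228]
t=60: [57, 57, 45, 45]
t=61: [160, 160, 145, 145]
t=62: [253, 253, 271, 271]
t=63: [55, 55, 76, 76]
t=64: [183, 183, 209, 209]
t=65: [147, 147, 116, 116]
t=66: [299, 299, 327, 327]
t=67: [202, 202, 235, 235]
t=68: [84, 84, 44, 44]
t=69: [216, 216, 168, 168]
t=70: [115, 115, 172, 172]
t=71: [302, 302, 246, 246]
t=72: [135, 135, 68, 68]
t=73: [281, 281, 237, 237]
t=74: [88, 88, 43, 43]
t=75: [223, 223, 169, 169]
t=76: [99, 99, 164, 164]
t=77: [276, 276, 248, 248]
t=78: [82, 82, 49, 49]
t=79: [216, 216, 176, 176]
t=80: [108, 108, 156, 156]
t=81: [302, 302, 273, 273]
t=82: [159, 159, 125, 125]
t=83: [273, 273, 314, 314]
t=84: [135, 135, 185, 185]
t=85: [270, 270, 210, 210]
t=86: [90, 90, 90, 90]
t=87: [270, 270, 270, 270]
t=88: [90, 90, 90, 90]

Answer: 2
Key observation: The state at step 86, [90, 90, 90, 90], reappears at step 88 — and no state repeats earlier — so the cycle the system enters has period 2.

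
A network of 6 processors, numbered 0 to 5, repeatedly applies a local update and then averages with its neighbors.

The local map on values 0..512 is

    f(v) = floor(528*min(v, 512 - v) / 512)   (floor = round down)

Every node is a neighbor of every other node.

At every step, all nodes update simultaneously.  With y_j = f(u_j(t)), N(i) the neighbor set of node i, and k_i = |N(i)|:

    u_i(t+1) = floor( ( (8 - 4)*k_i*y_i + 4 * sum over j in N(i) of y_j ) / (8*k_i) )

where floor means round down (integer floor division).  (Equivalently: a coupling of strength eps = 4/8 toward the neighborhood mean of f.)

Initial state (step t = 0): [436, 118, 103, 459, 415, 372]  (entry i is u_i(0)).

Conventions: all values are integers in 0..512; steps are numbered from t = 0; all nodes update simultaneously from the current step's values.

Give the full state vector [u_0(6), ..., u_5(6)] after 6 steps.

Answer: [112, 112, 112, 112, 112, 112]

Derivation:
t=0: [436, 118, 103, 459, 415, 372]
t=1: [91, 108, 102, 81, 100, 117]
t=2: [98, 105, 103, 94, 102, 109]
t=3: [103, 106, 105, 101, 104, 107]
t=4: [106, 108, 107, 106, 107, 108]
t=5: [109, 110, 110, 109, 110, 110]
t=6: [112, 112, 112, 112, 112, 112]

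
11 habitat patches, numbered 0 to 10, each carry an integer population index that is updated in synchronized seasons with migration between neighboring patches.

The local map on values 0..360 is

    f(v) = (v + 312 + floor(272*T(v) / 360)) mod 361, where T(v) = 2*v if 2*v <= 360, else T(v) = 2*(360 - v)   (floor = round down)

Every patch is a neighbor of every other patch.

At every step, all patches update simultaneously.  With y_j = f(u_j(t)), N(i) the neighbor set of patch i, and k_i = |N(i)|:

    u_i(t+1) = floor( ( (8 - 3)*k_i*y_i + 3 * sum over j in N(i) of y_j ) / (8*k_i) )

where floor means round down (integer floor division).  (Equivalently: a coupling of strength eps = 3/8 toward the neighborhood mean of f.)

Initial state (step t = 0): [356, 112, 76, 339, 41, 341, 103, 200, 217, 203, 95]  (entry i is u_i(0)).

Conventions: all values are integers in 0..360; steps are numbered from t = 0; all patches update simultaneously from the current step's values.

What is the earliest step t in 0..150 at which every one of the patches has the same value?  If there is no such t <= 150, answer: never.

Simulating step by step:
t=0: [356, 112, 76, 339, 41, 341, 103, 200, 217, 203, 95]  (not all equal)
t=1: [253, 206, 152, 258, 100, 257, 192, 88, 83, 87, 180]  (not all equal)
t=2: [45, 59, 238, 44, 161, 44, 63, 143, 136, 142, 67]  (not all equal)
t=3: [104, 125, 74, 102, 275, 102, 131, 249, 238, 247, 137]  (not all equal)
t=4: [198, 229, 154, 195, 282, 195, 238, 77, 81, 78, 247]  (not all equal)
t=5: [66, 56, 245, 67, 253, 67, 54, 132, 137, 133, 51]  (not all equal)
t=6: [123, 109, 60, 125, 57, 125, 106, 221, 228, 222, 102]  (not all equal)
t=7: [215, 194, 122, 218, 118, 218, 190, 75, 73, 75, 184]  (not all equal)
t=8: [55, 60, 191, 53, 186, 53, 62, 122, 119, 122, 63]  (not all equal)
t=9: [105, 112, 74, 102, 75, 102, 115, 203, 199, 203, 116]  (not all equal)
t=10: [189, 200, 143, 185, 145, 185, 204, 81, 82, 81, 206]  (not all equal)
t=11: [70, 66, 230, 71, 233, 71, 65, 138, 140, 138, 64]  (not all equal)
t=12: [135, 130, 71, 137, 70, 137, 128, 236, 239, 236, 127]  (not all equal)
t=13: [245, 237, 150, 247, 148, 247, 234, 82, 81, 82, 232]  (not all equal)
t=14: [48, 51, 236, 48, 233, 48, 52, 135, 134, 135, 52]  (not all equal)
t=15: [92, 96, 58, 92, 58, 92, 98, 220, 219, 220, 98]  (not all equal)
t=16: [158, 164, 108, 158, 108, 158, 167, 64, 64, 64, 167]  (not all equal)
t=17: [272, 69, 199, 272, 199, 272, 74, 134, 134, 134, 74]  (not all equal)
t=18: [298, 162, 108, 298, 108, 298, 169, 258, 258, 258, 169]  (not all equal)
t=19: [270, 279, 200, 270, 200, 270, 78, 70, 70, 70, 78]  (not all equal)
t=20: [290, 287, 99, 290, 99, 290, 166, 154, 154, 154, 166]  (not all equal)
t=21: [308, 309, 222, 308, 222, 308, 108, 303, 303, 303, 108]  (not all equal)
t=22: [304, 304, 118, 304, 118, 304, 237, 306, 306, 306, 237]  (not all equal)
t=23: [307, 307, 253, 307, 253, 307, 115, 306, 306, 306, 115]  (not all equal)
t=24: [305, 305, 109, 305, 109, 305, 247, 305, 305, 305, 247]  (not all equal)
t=25: [305, 305, 237, 305, 237, 305, 110, 305, 305, 305, 110]  (not all equal)
t=26: [306, 306, 113, 306, 113, 306, 240, 306, 306, 306, 240]  (not all equal)
t=27: [305, 305, 244, 305, 244, 305, 113, 305, 305, 305, 113]  (not all equal)
t=28: [306, 306, 112, 306, 112, 306, 244, 306, 306, 306, 244]  (not all equal)
t=29: [305, 305, 243, 305, 243, 305, 112, 305, 305, 305, 112]  (not all equal)
t=30: [306, 306, 112, 306, 112, 306, 243, 306, 306, 306, 243]  (not all equal)
t=31: [305, 305, 243, 305, 243, 305, 112, 305, 305, 305, 112]  (not all equal)

Answer: never
Key observation: The state at step 29 reappears at step 31 — the system is in a cycle of period 2 from step 29 on.  No step 0..31 is synchronized, and the cycle repeats forever, so no step up to 150 (or ever) has all patches equal.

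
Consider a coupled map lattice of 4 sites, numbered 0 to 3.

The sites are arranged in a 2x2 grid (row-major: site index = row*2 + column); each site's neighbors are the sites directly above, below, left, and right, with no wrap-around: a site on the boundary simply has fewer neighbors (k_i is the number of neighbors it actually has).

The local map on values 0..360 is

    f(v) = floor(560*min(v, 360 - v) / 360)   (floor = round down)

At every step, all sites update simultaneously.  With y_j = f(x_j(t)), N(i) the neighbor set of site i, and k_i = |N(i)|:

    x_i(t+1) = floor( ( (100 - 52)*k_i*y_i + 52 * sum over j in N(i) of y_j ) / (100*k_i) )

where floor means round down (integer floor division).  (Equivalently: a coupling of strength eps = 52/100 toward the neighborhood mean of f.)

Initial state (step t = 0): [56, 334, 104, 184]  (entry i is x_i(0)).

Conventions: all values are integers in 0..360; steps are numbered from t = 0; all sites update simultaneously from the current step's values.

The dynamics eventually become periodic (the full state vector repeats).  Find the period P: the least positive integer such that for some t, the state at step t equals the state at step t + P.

Answer: 17
Key observation: The state at step 21, [227, 227, 227, 227], reappears at step 38 — and no state repeats earlier — so the cycle the system enters has period 17.

Derivation:
t=0: [56, 334, 104, 184]
t=1: [94, 112, 170, 183]
t=2: [183, 192, 236, 245]
t=3: [249, 243, 209, 203]
t=4: [190, 195, 220, 225]
t=5: [249, 246, 227, 223]
t=6: [182, 185, 198, 201]
t=7: [268, 266, 256, 254]
t=8: [148, 149, 157, 158]
t=9: [233, 234, 240, 241]
t=10: [193, 193, 188, 188]
t=11: [261, 261, 264, 264]
t=12: [152, 152, 150, 150]
t=13: [235, 235, 233, 233]
t=14: [194, 194, 196, 196]
t=15: [257, 257, 255, 255]
t=16: [160, 160, 162, 162]
t=17: [249, 249, 250, 250]
t=18: [171, 171, 171, 171]
t=19: [266, 266, 266, 266]
t=20: [146, 146, 146, 146]
t=21: [227, 227, 227, 227]
t=22: [206, 206, 206, 206]
t=23: [239, 239, 239, 239]
t=24: [188, 188, 188, 188]
t=25: [267, 267, 267, 267]
t=26: [144, 144, 144, 144]
t=27: [224, 224, 224, 224]
t=28: [211, 211, 211, 211]
t=29: [231, 231, 231, 231]
t=30: [200, 200, 200, 200]
t=31: [248, 248, 248, 248]
t=32: [174, 174, 174, 174]
t=33: [270, 270, 270, 270]
t=34: [140, 140, 140, 140]
t=35: [217, 217, 217, 217]
t=36: [222, 222, 222, 222]
t=37: [214, 214, 214, 214]
t=38: [227, 227, 227, 227]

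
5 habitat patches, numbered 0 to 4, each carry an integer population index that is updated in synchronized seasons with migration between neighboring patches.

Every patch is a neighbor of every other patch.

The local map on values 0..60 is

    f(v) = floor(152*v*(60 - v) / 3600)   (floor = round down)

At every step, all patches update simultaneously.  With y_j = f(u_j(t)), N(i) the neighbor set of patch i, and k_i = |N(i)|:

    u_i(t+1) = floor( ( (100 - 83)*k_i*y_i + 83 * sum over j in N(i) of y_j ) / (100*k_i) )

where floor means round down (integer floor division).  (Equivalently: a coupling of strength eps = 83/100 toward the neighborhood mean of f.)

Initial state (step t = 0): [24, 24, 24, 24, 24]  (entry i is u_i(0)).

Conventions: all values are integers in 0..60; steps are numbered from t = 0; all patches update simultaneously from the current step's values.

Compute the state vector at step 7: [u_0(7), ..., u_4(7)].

Answer: [36, 36, 36, 36, 36]

Derivation:
t=0: [24, 24, 24, 24, 24]
t=1: [36, 36, 36, 36, 36]
t=2: [36, 36, 36, 36, 36]
t=3: [36, 36, 36, 36, 36]
t=4: [36, 36, 36, 36, 36]
t=5: [36, 36, 36, 36, 36]
t=6: [36, 36, 36, 36, 36]
t=7: [36, 36, 36, 36, 36]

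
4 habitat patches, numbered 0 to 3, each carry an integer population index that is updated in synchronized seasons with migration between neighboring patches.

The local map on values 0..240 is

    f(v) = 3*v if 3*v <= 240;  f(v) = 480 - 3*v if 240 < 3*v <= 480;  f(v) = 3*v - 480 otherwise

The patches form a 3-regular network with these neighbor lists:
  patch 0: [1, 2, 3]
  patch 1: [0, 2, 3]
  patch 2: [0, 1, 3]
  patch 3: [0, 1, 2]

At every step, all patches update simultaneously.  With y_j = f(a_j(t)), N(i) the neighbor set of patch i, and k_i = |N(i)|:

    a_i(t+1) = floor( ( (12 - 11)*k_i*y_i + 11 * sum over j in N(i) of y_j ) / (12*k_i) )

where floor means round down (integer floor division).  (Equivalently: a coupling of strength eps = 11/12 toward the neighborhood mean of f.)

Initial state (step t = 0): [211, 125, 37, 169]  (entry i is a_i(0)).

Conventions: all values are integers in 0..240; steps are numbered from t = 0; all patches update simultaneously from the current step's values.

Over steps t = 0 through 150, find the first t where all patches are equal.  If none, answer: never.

Answer: 10
Key observation: Synchronization is absorbing here: once all patches are equal they stay equal, and step 10 is the first all-equal step.

Derivation:
t=0: [211, 125, 37, 169]  (not all equal)
t=1: [87, 97, 96, 115]  (not all equal)
t=2: [175, 182, 181, 194]  (not all equal)
t=3: [74, 69, 70, 61]  (not all equal)
t=4: [201, 205, 204, 210]  (not all equal)
t=5: [137, 135, 135, 131]  (not all equal)
t=6: [78, 76, 76, 74]  (not all equal)
t=7: [226, 228, 228, 229]  (not all equal)
t=8: [204, 203, 203, 202]  (not all equal)
t=9: [128, 129, 129, 129]  (not all equal)
t=10: [93, 93, 93, 93]  (all equal)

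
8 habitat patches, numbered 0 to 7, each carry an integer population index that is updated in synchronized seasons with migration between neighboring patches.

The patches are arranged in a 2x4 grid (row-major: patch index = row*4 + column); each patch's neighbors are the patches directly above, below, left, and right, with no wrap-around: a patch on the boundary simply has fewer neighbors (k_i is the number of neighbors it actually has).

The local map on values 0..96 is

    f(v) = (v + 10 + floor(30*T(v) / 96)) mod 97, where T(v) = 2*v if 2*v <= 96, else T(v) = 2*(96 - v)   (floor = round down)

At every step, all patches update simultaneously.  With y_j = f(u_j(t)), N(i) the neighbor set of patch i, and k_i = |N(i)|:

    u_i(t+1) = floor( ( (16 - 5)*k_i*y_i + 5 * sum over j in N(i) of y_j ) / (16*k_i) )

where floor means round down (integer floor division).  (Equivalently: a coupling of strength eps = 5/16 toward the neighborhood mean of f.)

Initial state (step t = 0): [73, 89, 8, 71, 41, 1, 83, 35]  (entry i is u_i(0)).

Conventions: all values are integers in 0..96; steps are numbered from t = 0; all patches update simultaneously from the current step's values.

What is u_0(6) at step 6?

Answer: u_0(6) = 28

Derivation:
t=0: [73, 89, 8, 71, 41, 1, 83, 35]
t=1: [12, 7, 26, 79, 53, 16, 13, 61]
t=2: [37, 26, 41, 23, 71, 39, 40, 68]
t=3: [71, 58, 70, 59, 88, 73, 76, 84]
t=4: [81, 82, 85, 78, 19, 10, 11, 17]
t=5: [8, 5, 6, 7, 32, 25, 25, 29]
t=6: [28, 21, 22, 26, 54, 47, 47, 50]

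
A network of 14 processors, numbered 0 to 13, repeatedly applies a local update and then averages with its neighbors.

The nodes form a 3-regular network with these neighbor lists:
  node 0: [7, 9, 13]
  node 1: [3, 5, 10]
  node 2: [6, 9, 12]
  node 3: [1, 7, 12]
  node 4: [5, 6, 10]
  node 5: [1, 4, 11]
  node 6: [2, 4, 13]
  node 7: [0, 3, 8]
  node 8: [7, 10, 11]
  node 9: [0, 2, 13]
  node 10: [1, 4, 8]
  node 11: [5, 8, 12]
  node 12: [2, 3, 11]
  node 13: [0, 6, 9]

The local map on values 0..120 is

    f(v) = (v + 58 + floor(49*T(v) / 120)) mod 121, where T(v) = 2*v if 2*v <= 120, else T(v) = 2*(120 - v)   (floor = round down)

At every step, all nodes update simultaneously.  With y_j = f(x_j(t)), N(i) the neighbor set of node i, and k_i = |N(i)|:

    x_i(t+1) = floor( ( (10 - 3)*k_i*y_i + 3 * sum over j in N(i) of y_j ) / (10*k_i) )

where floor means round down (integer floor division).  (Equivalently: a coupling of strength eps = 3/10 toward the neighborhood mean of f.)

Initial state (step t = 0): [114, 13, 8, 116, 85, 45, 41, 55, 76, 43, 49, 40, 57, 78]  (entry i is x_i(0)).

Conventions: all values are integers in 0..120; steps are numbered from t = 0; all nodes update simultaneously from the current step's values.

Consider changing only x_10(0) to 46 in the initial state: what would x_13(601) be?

Answer: x_13(601) = 13
Key observation: The state at step 29, [58, 58, 58, 58, 58, 58, 58, 58, 58, 58, 58, 58, 58, 58], reappears at step 39: the system is in a cycle of period 10 from step 29 on.  Therefore the state at step 601 equals the state at step 29 + ((601 - 29) mod 10) = 31, which is [13, 13, 13, 13, 13, 13, 13, 13, 13, 13, 13, 13, 13, 13].

Derivation:
t=0: [114, 13, 8, 116, 85, 45, 41, 55, 76, 43, 46, 40, 57, 78]
t=1: [48, 66, 57, 54, 39, 26, 24, 41, 40, 28, 31, 16, 41, 42]
t=2: [30, 58, 50, 31, 36, 87, 76, 14, 27, 83, 86, 73, 23, 32]
t=3: [103, 50, 38, 102, 16, 44, 48, 91, 93, 60, 50, 59, 88, 102]
t=4: [52, 28, 16, 50, 67, 27, 31, 51, 48, 43, 35, 42, 46, 49]
t=5: [28, 89, 75, 34, 55, 91, 95, 28, 21, 24, 17, 24, 26, 34]
t=6: [108, 61, 59, 109, 44, 54, 56, 107, 96, 98, 79, 95, 100, 109]
t=7: [53, 46, 45, 53, 23, 35, 38, 53, 51, 51, 45, 50, 52, 52]
t=8: [32, 19, 19, 31, 71, 14, 19, 32, 28, 28, 27, 24, 29, 28]
t=9: [114, 94, 95, 111, 61, 82, 89, 115, 108, 107, 99, 100, 107, 107]
t=10: [54, 52, 52, 54, 47, 50, 50, 55, 54, 53, 52, 52, 53, 53]
t=11: [34, 31, 31, 34, 23, 27, 27, 35, 34, 33, 30, 31, 32, 32]
t=12: [106, 113, 113, 106, 101, 107, 107, 35, 105, 116, 111, 114, 115, 115]
t=13: [49, 54, 55, 48, 53, 54, 54, 16, 48, 55, 54, 54, 55, 55]
t=14: [34, 33, 35, 32, 33, 34, 35, 68, 32, 35, 33, 34, 34, 34]
t=15: [99, 117, 11, 109, 105, 118, 23, 68, 109, 23, 116, 118, 106, 95]
t=16: [56, 55, 79, 53, 58, 55, 87, 49, 53, 87, 55, 55, 56, 61]
t=17: [38, 35, 48, 33, 41, 36, 48, 28, 32, 48, 36, 35, 38, 46]
t=18: [19, 12, 22, 93, 10, 2, 22, 99, 92, 21, 14, 12, 18, 19]
t=19: [88, 74, 96, 58, 77, 66, 94, 56, 57, 95, 78, 75, 85, 92]
t=20: [49, 47, 51, 43, 49, 47, 51, 39, 41, 51, 48, 47, 49, 51]
t=21: [24, 21, 28, 16, 25, 22, 28, 10, 13, 28, 22, 21, 24, 28]
t=22: [99, 95, 107, 88, 102, 97, 107, 80, 83, 107, 95, 95, 99, 107]
t=23: [52, 51, 53, 51, 52, 52, 53, 49, 50, 53, 51, 51, 52, 53]
t=24: [30, 29, 32, 28, 31, 30, 32, 26, 27, 32, 29, 29, 30, 32]
t=25: [112, 110, 115, 108, 113, 111, 115, 106, 107, 115, 110, 110, 111, 115]
t=26: [55, 54, 55, 54, 55, 55, 55, 54, 54, 55, 54, 54, 55, 55]
t=27: [35, 35, 36, 35, 35, 35, 36, 35, 35, 36, 35, 35, 35, 36]
t=28: [0, 0, 1, 0, 0, 0, 1, 0, 0, 1, 0, 0, 0, 1]
t=29: [58, 58, 58, 58, 58, 58, 58, 58, 58, 58, 58, 58, 58, 58]
t=30: [42, 42, 42, 42, 42, 42, 42, 42, 42, 42, 42, 42, 42, 42]
t=31: [13, 13, 13, 13, 13, 13, 13, 13, 13, 13, 13, 13, 13, 13]
t=32: [81, 81, 81, 81, 81, 81, 81, 81, 81, 81, 81, 81, 81, 81]
t=33: [49, 49, 49, 49, 49, 49, 49, 49, 49, 49, 49, 49, 49, 49]
t=34: [26, 26, 26, 26, 26, 26, 26, 26, 26, 26, 26, 26, 26, 26]
t=35: [105, 105, 105, 105, 105, 105, 105, 105, 105, 105, 105, 105, 105, 105]
t=36: [54, 54, 54, 54, 54, 54, 54, 54, 54, 54, 54, 54, 54, 54]
t=37: [35, 35, 35, 35, 35, 35, 35, 35, 35, 35, 35, 35, 35, 35]
t=38: [0, 0, 0, 0, 0, 0, 0, 0, 0, 0, 0, 0, 0, 0]
t=39: [58, 58, 58, 58, 58, 58, 58, 58, 58, 58, 58, 58, 58, 58]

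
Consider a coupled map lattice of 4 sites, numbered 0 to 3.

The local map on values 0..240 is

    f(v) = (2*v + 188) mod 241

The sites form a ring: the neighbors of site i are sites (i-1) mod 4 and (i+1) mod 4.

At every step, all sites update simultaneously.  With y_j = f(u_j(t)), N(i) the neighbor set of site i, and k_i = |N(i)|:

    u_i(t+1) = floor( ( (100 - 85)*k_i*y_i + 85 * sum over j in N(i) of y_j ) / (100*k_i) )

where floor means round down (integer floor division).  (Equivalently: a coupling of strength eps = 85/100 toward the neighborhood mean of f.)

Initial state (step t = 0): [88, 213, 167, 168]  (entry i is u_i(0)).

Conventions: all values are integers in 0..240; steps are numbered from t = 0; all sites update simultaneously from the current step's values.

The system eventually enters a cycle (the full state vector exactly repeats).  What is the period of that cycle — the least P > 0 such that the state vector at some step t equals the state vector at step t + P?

Simulating step by step:
t=0: [88, 213, 167, 168]
t=1: [92, 89, 79, 75]
t=2: [114, 119, 110, 114]
t=3: [179, 173, 178, 171]
t=4: [52, 61, 51, 60]
t=5: [65, 52, 65, 52]
t=6: [54, 73, 54, 73]
t=7: [87, 60, 87, 60]
t=8: [75, 112, 75, 112]
t=9: [159, 108, 159, 108]
t=10: [142, 44, 142, 44]
t=11: [64, 201, 64, 201]
t=12: [103, 79, 103, 79]
t=13: [112, 145, 112, 145]
t=14: [227, 180, 227, 180]
t=15: [80, 145, 80, 145]
t=16: [217, 126, 217, 126]
t=17: [190, 148, 190, 148]
t=18: [14, 73, 14, 73]
t=19: [111, 197, 111, 197]
t=20: [110, 158, 110, 158]
t=21: [43, 145, 43, 145]
t=22: [206, 63, 206, 63]
t=23: [79, 111, 79, 111]
t=24: [159, 114, 159, 114]
t=25: [152, 46, 152, 46]
t=26: [34, 14, 34, 14]
t=27: [185, 45, 185, 45]
t=28: [42, 70, 42, 70]
t=29: [78, 39, 78, 39]
t=30: [36, 91, 36, 91]
t=31: [112, 35, 112, 35]
t=32: [40, 147, 40, 147]
t=33: [4, 22, 4, 22]
t=34: [226, 201, 226, 201]
t=35: [115, 150, 115, 150]
t=36: [31, 151, 31, 151]
t=37: [8, 8, 8, 8]
t=38: [204, 204, 204, 204]
t=39: [114, 114, 114, 114]
t=40: [175, 175, 175, 175]
t=41: [56, 56, 56, 56]
t=42: [59, 59, 59, 59]
t=43: [65, 65, 65, 65]
t=44: [77, 77, 77, 77]
t=45: [101, 101, 101, 101]
t=46: [149, 149, 149, 149]
t=47: [4, 4, 4, 4]
t=48: [196, 196, 196, 196]
t=49: [98, 98, 98, 98]
t=50: [143, 143, 143, 143]
t=51: [233, 233, 233, 233]
t=52: [172, 172, 172, 172]
t=53: [50, 50, 50, 50]
t=54: [47, 47, 47, 47]
t=55: [41, 41, 41, 41]
t=56: [29, 29, 29, 29]
t=57: [5, 5, 5, 5]
t=58: [198, 198, 198, 198]
t=59: [102, 102, 102, 102]
t=60: [151, 151, 151, 151]
t=61: [8, 8, 8, 8]

Answer: 24
Key observation: The state at step 37, [8, 8, 8, 8], reappears at step 61 — and no state repeats earlier — so the cycle the system enters has period 24.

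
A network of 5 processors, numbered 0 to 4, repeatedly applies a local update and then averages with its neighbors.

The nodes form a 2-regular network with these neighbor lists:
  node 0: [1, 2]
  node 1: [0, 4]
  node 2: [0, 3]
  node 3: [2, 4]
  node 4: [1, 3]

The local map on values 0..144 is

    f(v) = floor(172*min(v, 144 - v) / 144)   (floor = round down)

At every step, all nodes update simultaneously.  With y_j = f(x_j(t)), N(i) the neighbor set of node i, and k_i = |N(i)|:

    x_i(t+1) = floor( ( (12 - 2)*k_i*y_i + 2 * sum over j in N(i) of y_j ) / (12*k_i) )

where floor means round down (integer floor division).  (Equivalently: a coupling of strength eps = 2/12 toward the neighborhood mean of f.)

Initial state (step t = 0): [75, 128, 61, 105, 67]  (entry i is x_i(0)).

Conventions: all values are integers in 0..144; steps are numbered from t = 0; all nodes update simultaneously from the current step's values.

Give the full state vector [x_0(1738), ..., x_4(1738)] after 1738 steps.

Simulating step by step:
t=0: [75, 128, 61, 105, 67]
t=1: [75, 29, 70, 51, 72]
t=2: [78, 42, 81, 64, 79]
t=3: [75, 54, 75, 76, 74]
t=4: [80, 67, 81, 81, 81]
t=5: [76, 79, 75, 75, 75]
t=6: [80, 77, 81, 82, 81]
t=7: [76, 79, 75, 74, 75]
t=8: [80, 77, 82, 82, 81]
t=9: [76, 79, 74, 74, 75]
t=10: [80, 77, 82, 82, 81]

Answer: [80, 77, 82, 82, 81]
Key observation: The state at step 8, [80, 77, 82, 82, 81], reappears at step 10: the system is in a cycle of period 2 from step 8 on.  Therefore the state at step 1738 equals the state at step 8 + ((1738 - 8) mod 2) = 8, which is [80, 77, 82, 82, 81].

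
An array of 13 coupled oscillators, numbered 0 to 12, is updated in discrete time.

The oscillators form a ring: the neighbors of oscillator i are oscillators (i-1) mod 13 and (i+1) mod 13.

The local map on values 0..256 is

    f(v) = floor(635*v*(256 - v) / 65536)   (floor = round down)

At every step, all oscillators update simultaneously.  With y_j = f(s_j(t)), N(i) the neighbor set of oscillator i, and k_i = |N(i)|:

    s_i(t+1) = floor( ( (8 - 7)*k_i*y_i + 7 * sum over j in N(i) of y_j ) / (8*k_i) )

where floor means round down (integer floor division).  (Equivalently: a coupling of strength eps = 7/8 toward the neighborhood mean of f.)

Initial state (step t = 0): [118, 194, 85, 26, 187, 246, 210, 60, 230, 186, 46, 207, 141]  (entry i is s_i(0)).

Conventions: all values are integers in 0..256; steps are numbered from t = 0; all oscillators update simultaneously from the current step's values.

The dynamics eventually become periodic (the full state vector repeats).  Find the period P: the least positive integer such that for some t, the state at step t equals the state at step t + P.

Simulating step by step:
t=0: [118, 194, 85, 26, 187, 246, 210, 60, 230, 186, 46, 207, 141]
t=1: [139, 144, 93, 123, 50, 98, 71, 79, 111, 81, 109, 121, 131]
t=2: [157, 152, 155, 126, 147, 117, 140, 140, 138, 152, 148, 156, 157]
t=3: [151, 150, 154, 153, 157, 156, 157, 157, 155, 155, 152, 151, 150]
t=4: [153, 152, 152, 151, 151, 150, 150, 150, 150, 151, 152, 153, 153]
t=5: [152, 152, 153, 153, 153, 153, 154, 154, 153, 153, 152, 152, 152]
t=6: [153, 152, 152, 152, 152, 152, 152, 152, 152, 152, 152, 153, 153]
t=7: [152, 152, 153, 153, 153, 153, 153, 153, 153, 153, 152, 152, 152]
t=8: [153, 152, 152, 152, 152, 152, 152, 152, 152, 152, 152, 153, 153]

Answer: 2
Key observation: The state at step 6, [153, 152, 152, 152, 152, 152, 152, 152, 152, 152, 152, 153, 153], reappears at step 8 — and no state repeats earlier — so the cycle the system enters has period 2.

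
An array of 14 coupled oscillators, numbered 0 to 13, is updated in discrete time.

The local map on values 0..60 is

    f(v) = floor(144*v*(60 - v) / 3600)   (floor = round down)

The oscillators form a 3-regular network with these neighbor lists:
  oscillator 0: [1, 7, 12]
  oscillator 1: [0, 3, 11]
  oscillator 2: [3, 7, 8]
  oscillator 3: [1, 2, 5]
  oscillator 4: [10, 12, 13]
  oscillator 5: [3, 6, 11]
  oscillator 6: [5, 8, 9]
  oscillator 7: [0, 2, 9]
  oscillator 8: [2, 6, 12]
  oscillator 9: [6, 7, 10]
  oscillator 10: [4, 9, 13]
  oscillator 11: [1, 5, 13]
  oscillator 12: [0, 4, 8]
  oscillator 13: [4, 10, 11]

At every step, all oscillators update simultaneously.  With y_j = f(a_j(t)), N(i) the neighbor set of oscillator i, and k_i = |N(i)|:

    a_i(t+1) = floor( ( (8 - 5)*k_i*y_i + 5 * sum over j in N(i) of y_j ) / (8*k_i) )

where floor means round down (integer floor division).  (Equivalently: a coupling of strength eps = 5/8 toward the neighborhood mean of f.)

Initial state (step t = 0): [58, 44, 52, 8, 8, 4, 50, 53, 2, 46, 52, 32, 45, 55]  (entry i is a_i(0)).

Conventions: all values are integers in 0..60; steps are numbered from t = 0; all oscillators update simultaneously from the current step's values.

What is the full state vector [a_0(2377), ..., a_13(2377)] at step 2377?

Answer: [35, 35, 35, 35, 35, 35, 35, 35, 35, 35, 35, 35, 35, 35]
Key observation: The state at step 3, [35, 35, 35, 35, 35, 35, 35, 35, 35, 35, 35, 35, 35, 35], reappears at step 4: the system is in a cycle of period 1 from step 3 on.  Therefore the state at step 2377 equals the state at step 3 + ((2377 - 3) mod 1) = 3, which is [35, 35, 35, 35, 35, 35, 35, 35, 35, 35, 35, 35, 35, 35].

Derivation:
t=0: [58, 44, 52, 8, 8, 4, 50, 53, 2, 46, 52, 32, 45, 55]
t=1: [15, 21, 13, 16, 17, 17, 15, 14, 14, 19, 16, 22, 15, 18]
t=2: [27, 30, 25, 28, 28, 29, 27, 26, 25, 28, 29, 31, 27, 30]
t=3: [35, 35, 35, 35, 35, 35, 35, 35, 35, 35, 35, 35, 35, 35]
t=4: [35, 35, 35, 35, 35, 35, 35, 35, 35, 35, 35, 35, 35, 35]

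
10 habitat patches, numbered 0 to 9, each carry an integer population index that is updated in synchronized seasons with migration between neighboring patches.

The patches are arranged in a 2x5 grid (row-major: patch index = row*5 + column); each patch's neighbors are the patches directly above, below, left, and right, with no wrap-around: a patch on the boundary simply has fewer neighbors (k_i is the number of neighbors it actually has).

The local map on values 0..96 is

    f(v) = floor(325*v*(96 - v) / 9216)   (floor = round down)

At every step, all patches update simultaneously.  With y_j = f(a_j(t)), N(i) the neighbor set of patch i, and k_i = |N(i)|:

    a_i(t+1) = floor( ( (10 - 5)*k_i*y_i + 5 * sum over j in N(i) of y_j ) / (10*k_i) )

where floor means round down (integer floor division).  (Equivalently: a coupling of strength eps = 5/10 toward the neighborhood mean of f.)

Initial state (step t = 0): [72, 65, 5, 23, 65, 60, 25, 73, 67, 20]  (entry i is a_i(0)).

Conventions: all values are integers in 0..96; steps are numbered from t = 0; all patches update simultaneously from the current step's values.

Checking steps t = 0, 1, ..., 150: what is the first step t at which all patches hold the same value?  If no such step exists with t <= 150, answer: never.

Simulating step by step:
t=0: [72, 65, 5, 23, 65, 60, 25, 73, 67, 20]  (not all equal)
t=1: [66, 58, 39, 55, 63, 68, 65, 53, 62, 61]  (not all equal)
t=2: [70, 74, 78, 77, 75, 68, 72, 77, 76, 74]  (not all equal)
t=3: [63, 57, 51, 51, 54, 64, 59, 52, 53, 55]  (not all equal)
t=4: [74, 77, 79, 79, 79, 73, 76, 79, 79, 79]  (not all equal)
t=5: [56, 51, 47, 47, 47, 57, 52, 48, 47, 47]  (not all equal)
t=6: [78, 79, 80, 81, 81, 78, 79, 80, 81, 81]  (not all equal)
t=7: [48, 47, 44, 42, 42, 48, 47, 44, 42, 42]  (not all equal)
t=8: [81, 80, 80, 79, 79, 81, 80, 80, 79, 79]  (not all equal)
t=9: [42, 44, 45, 46, 47, 42, 44, 45, 46, 47]  (not all equal)
t=10: [79, 79, 80, 80, 81, 79, 79, 80, 80, 81]  (not all equal)
t=11: [47, 46, 45, 44, 42, 47, 46, 45, 44, 42]  (not all equal)
t=12: [81, 80, 80, 79, 79, 81, 80, 80, 79, 79]  (not all equal)

Answer: never
Key observation: The state at step 8 reappears at step 12 — the system is in a cycle of period 4 from step 8 on.  No step 0..12 is synchronized, and the cycle repeats forever, so no step up to 150 (or ever) has all patches equal.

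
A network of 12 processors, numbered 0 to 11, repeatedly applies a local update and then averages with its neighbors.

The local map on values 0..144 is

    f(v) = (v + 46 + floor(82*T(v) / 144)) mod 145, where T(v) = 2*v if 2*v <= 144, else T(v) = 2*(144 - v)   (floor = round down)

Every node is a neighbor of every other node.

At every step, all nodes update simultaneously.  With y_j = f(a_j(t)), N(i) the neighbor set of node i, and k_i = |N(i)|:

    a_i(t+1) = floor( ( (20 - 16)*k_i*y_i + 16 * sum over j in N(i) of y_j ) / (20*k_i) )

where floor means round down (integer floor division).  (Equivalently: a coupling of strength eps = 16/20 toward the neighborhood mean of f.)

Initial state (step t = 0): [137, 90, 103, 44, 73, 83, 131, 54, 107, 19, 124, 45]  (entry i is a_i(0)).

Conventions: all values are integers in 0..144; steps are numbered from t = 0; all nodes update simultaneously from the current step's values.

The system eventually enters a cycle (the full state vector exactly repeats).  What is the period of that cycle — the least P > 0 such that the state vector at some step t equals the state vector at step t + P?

Simulating step by step:
t=0: [137, 90, 103, 44, 73, 83, 131, 54, 107, 19, 124, 45]
t=1: [62, 63, 63, 74, 63, 63, 62, 58, 63, 67, 62, 74]
t=2: [37, 37, 37, 39, 37, 37, 37, 35, 37, 38, 37, 39]
t=3: [125, 125, 125, 125, 125, 125, 125, 124, 125, 125, 125, 125]
t=4: [47, 47, 47, 47, 47, 47, 47, 47, 47, 47, 47, 47]
t=5: [1, 1, 1, 1, 1, 1, 1, 1, 1, 1, 1, 1]
t=6: [48, 48, 48, 48, 48, 48, 48, 48, 48, 48, 48, 48]
t=7: [3, 3, 3, 3, 3, 3, 3, 3, 3, 3, 3, 3]
t=8: [52, 52, 52, 52, 52, 52, 52, 52, 52, 52, 52, 52]
t=9: [12, 12, 12, 12, 12, 12, 12, 12, 12, 12, 12, 12]
t=10: [71, 71, 71, 71, 71, 71, 71, 71, 71, 71, 71, 71]
t=11: [52, 52, 52, 52, 52, 52, 52, 52, 52, 52, 52, 52]

Answer: 3
Key observation: The state at step 8, [52, 52, 52, 52, 52, 52, 52, 52, 52, 52, 52, 52], reappears at step 11 — and no state repeats earlier — so the cycle the system enters has period 3.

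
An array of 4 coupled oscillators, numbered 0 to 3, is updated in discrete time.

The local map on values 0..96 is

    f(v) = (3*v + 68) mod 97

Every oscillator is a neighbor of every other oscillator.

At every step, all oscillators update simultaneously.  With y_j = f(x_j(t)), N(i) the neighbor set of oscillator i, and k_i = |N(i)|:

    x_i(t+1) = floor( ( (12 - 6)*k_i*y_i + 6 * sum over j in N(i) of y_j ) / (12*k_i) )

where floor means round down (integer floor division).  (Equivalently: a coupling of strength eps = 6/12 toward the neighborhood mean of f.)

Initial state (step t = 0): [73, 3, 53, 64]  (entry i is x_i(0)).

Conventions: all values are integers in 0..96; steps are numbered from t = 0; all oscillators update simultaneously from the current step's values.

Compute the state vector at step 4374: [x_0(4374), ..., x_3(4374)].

Simulating step by step:
t=0: [73, 3, 53, 64]
t=1: [75, 70, 55, 66]
t=2: [33, 60, 45, 56]
t=3: [52, 47, 32, 43]
t=4: [29, 24, 41, 20]
t=5: [57, 52, 69, 48]
t=6: [44, 39, 56, 35]
t=7: [37, 64, 49, 60]
t=8: [64, 59, 44, 55]
t=9: [49, 44, 29, 40]
t=10: [36, 31, 48, 59]
t=11: [61, 56, 41, 52]
t=12: [56, 51, 68, 47]
t=13: [41, 36, 53, 32]
t=14: [76, 71, 56, 67]
t=15: [36, 63, 48, 59]
t=16: [61, 56, 41, 52]

Answer: [76, 71, 56, 67]
Key observation: The state at step 11, [61, 56, 41, 52], reappears at step 16: the system is in a cycle of period 5 from step 11 on.  Therefore the state at step 4374 equals the state at step 11 + ((4374 - 11) mod 5) = 14, which is [76, 71, 56, 67].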